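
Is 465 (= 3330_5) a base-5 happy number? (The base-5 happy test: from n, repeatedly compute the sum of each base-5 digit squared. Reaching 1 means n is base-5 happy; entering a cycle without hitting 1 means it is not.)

base-5 happy

465 = (3,3,3,0)_5 → 3² + 3² + 3² + 0² = 27
27 = (1,0,2)_5 → 1² + 0² + 2² = 5
5 = (1,0)_5 → 1² + 0² = 1  — reached 1.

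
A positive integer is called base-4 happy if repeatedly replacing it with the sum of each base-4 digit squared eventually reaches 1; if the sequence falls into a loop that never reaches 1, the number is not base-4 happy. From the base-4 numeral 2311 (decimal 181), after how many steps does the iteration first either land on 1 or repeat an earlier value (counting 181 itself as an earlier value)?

181 = (2,3,1,1)_4 → 2² + 3² + 1² + 1² = 15
15 = (3,3)_4 → 3² + 3² = 18
18 = (1,0,2)_4 → 1² + 0² + 2² = 5
5 = (1,1)_4 → 1² + 1² = 2
2 = (2)_4 → 2² = 4
4 = (1,0)_4 → 1² + 0² = 1  — reached 1.
That took 6 steps.

6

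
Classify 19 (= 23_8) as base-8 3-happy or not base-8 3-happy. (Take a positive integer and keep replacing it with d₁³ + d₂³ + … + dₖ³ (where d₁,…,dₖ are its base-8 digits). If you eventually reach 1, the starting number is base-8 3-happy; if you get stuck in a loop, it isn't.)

19 = (2,3)_8 → 2³ + 3³ = 35
35 = (4,3)_8 → 4³ + 3³ = 91
91 = (1,3,3)_8 → 1³ + 3³ + 3³ = 55
55 = (6,7)_8 → 6³ + 7³ = 559
559 = (1,0,5,7)_8 → 1³ + 0³ + 5³ + 7³ = 469
469 = (7,2,5)_8 → 7³ + 2³ + 5³ = 476
476 = (7,3,4)_8 → 7³ + 3³ + 4³ = 434
434 = (6,6,2)_8 → 6³ + 6³ + 2³ = 440
440 = (6,7,0)_8 → 6³ + 7³ + 0³ = 559  — 559 already seen; the sequence cycles without reaching 1.

not base-8 3-happy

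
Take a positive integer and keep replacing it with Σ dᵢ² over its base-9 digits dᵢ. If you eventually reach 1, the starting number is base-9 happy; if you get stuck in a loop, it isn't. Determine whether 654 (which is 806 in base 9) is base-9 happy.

not base-9 happy

654 = (8,0,6)_9 → 8² + 0² + 6² = 100
100 = (1,2,1)_9 → 1² + 2² + 1² = 6
6 = (6)_9 → 6² = 36
36 = (4,0)_9 → 4² + 0² = 16
16 = (1,7)_9 → 1² + 7² = 50
50 = (5,5)_9 → 5² + 5² = 50  — 50 already seen; the sequence cycles without reaching 1.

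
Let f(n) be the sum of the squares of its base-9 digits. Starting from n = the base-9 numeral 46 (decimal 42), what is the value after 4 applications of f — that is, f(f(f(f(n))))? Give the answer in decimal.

74

42 = (4,6)_9 → 4² + 6² = 52
52 = (5,7)_9 → 5² + 7² = 74
74 = (8,2)_9 → 8² + 2² = 68
68 = (7,5)_9 → 7² + 5² = 74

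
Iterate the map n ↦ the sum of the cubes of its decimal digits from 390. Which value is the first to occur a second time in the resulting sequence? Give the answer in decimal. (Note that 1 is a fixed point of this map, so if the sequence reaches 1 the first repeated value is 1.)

390 → 3³ + 9³ + 0³ = 27 + 729 + 0 = 756
756 → 7³ + 5³ + 6³ = 343 + 125 + 216 = 684
684 → 6³ + 8³ + 4³ = 216 + 512 + 64 = 792
792 → 7³ + 9³ + 2³ = 343 + 729 + 8 = 1080
1080 → 1³ + 0³ + 8³ + 0³ = 1 + 0 + 512 + 0 = 513
513 → 5³ + 1³ + 3³ = 125 + 1 + 27 = 153
153 → 1³ + 5³ + 3³ = 1 + 125 + 27 = 153  — 153 already appeared earlier.

153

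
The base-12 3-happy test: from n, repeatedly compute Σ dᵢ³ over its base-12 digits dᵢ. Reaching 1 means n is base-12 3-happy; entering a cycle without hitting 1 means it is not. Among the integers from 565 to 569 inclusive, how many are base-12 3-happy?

565: 565 → 1359 → 881 → 342 → 288 → 8 → 512 → 755 → 1464 → 1008 → 343 → 415 → 1351 → 1136 → 1855 → 1344 → 793 → 342  (repeats 342)
566: 566 → 1366 → 1854 → 1217 → 762 → 368 → 736 → 190 → 1028 → 856 → 1520 → 1728 → 1  (reaches 1)
567: 567 → 1385 → 1197 → 1268 → 1753 → 10 → 1000 → 1611 → 1366 → 1854 → 1217 → 762 → 368 → 736 → 190 → 1028 → 856 → 1520 → 1728 → 1  (reaches 1)
568: 568 → 1422 → 1945 → 219 → 244 → 577 → 65 → 250 → 1513 → 1217 → 762 → 368 → 736 → 190 → 1028 → 856 → 1520 → 1728 → 1  (reaches 1)
569: 569 → 1483 → 1370 → 953 → 684 → 793 → 342 → 288 → 8 → 512 → 755 → 1464 → 1008 → 343 → 415 → 1351 → 1136 → 1855 → 1344 → 793  (repeats 793)
base-12 3-happy: 566, 567, 568

3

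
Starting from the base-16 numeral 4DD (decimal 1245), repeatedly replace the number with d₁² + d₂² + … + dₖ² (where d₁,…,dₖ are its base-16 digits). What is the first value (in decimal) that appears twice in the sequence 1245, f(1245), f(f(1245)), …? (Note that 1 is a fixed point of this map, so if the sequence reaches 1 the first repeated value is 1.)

1245 = (4,13,13)_16 → 4² + 13² + 13² = 354
354 = (1,6,2)_16 → 1² + 6² + 2² = 41
41 = (2,9)_16 → 2² + 9² = 85
85 = (5,5)_16 → 5² + 5² = 50
50 = (3,2)_16 → 3² + 2² = 13
13 = (13)_16 → 13² = 169
169 = (10,9)_16 → 10² + 9² = 181
181 = (11,5)_16 → 11² + 5² = 146
146 = (9,2)_16 → 9² + 2² = 85  — 85 already appeared earlier.

85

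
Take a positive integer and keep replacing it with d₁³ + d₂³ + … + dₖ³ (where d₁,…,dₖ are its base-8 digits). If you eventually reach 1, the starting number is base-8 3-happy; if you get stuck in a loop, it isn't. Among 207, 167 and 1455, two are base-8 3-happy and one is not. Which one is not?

207: 207 → 371 → 368 → 341 → 258 → 72 → 2 → 8 → 1  — reaches 1 (base-8 3-happy)
167: 167 → 415 → 586 → 11 → 28 → 91 → 55 → 559 → 469 → 476 → 434 → 440 → 559  — repeats 559 (not base-8 3-happy)
1455: 1455 → 692 → 289 → 129 → 9 → 2 → 8 → 1  — reaches 1 (base-8 3-happy)

167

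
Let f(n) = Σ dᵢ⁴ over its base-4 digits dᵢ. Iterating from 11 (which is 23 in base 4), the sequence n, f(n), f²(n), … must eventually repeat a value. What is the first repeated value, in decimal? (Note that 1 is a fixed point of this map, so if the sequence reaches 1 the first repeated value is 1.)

11 = (2,3)_4 → 2⁴ + 3⁴ = 97
97 = (1,2,0,1)_4 → 1⁴ + 2⁴ + 0⁴ + 1⁴ = 18
18 = (1,0,2)_4 → 1⁴ + 0⁴ + 2⁴ = 17
17 = (1,0,1)_4 → 1⁴ + 0⁴ + 1⁴ = 2
2 = (2)_4 → 2⁴ = 16
16 = (1,0,0)_4 → 1⁴ + 0⁴ + 0⁴ = 1  — reached the fixed point 1.
1 → 1, so 1 is the first repeated value.

1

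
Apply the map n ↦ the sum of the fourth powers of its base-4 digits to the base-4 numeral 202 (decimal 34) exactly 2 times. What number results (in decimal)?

34 = (2,0,2)_4 → 2⁴ + 0⁴ + 2⁴ = 32
32 = (2,0,0)_4 → 2⁴ + 0⁴ + 0⁴ = 16

16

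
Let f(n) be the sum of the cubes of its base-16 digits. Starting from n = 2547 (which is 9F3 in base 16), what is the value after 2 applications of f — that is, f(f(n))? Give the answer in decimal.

36

2547 = (9,15,3)_16 → 9³ + 15³ + 3³ = 729 + 3375 + 27 = 4131
4131 = (1,0,2,3)_16 → 1³ + 0³ + 2³ + 3³ = 1 + 0 + 8 + 27 = 36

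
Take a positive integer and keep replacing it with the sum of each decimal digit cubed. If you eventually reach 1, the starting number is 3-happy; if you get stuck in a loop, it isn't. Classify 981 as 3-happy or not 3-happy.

not 3-happy

981 → 9³ + 8³ + 1³ = 1242
1242 → 1³ + 2³ + 4³ + 2³ = 81
81 → 8³ + 1³ = 513
513 → 5³ + 1³ + 3³ = 153
153 → 1³ + 5³ + 3³ = 153  — 153 already seen; the sequence cycles without reaching 1.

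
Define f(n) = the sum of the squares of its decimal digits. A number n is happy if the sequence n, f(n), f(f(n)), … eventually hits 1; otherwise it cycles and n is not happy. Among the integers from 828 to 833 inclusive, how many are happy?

828: 828 → 132 → 14 → 17 → 50 → 25 → 29 → 85 → 89 → 145 → 42 → 20 → 4 → 16 → 37 → 58 → 89  — not happy
829: 829 → 149 → 98 → 145 → 42 → 20 → 4 → 16 → 37 → 58 → 89 → 145  — not happy
830: 830 → 73 → 58 → 89 → 145 → 42 → 20 → 4 → 16 → 37 → 58  — not happy
831: 831 → 74 → 65 → 61 → 37 → 58 → 89 → 145 → 42 → 20 → 4 → 16 → 37  — not happy
832: 832 → 77 → 98 → 145 → 42 → 20 → 4 → 16 → 37 → 58 → 89 → 145  — not happy
833: 833 → 82 → 68 → 100 → 1  — happy
happy: 833

1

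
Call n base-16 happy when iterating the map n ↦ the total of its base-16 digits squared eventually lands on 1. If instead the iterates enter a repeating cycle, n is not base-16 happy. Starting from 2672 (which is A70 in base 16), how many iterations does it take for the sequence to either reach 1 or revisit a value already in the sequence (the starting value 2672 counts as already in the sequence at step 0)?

2672 = (10,7,0)_16 → 10² + 7² + 0² = 149
149 = (9,5)_16 → 9² + 5² = 106
106 = (6,10)_16 → 6² + 10² = 136
136 = (8,8)_16 → 8² + 8² = 128
128 = (8,0)_16 → 8² + 0² = 64
64 = (4,0)_16 → 4² + 0² = 16
16 = (1,0)_16 → 1² + 0² = 1  — reached 1.
That took 7 steps.

7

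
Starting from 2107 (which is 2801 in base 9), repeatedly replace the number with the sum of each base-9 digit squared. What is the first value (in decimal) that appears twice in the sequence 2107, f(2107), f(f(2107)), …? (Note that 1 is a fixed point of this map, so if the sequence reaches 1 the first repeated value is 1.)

65

2107 = (2,8,0,1)_9 → 69
69 = (7,6)_9 → 85
85 = (1,0,4)_9 → 17
17 = (1,8)_9 → 65
65 = (7,2)_9 → 53
53 = (5,8)_9 → 89
89 = (1,0,8)_9 → 65  — 65 already appeared earlier.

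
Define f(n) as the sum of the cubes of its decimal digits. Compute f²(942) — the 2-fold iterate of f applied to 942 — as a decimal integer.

942 → 9³ + 4³ + 2³ = 729 + 64 + 8 = 801
801 → 8³ + 0³ + 1³ = 512 + 0 + 1 = 513

513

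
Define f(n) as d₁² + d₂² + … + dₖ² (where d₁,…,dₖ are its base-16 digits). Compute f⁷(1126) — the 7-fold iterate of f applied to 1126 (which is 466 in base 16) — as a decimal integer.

1126 = (4,6,6)_16 → 4² + 6² + 6² = 88
88 = (5,8)_16 → 5² + 8² = 89
89 = (5,9)_16 → 5² + 9² = 106
106 = (6,10)_16 → 6² + 10² = 136
136 = (8,8)_16 → 8² + 8² = 128
128 = (8,0)_16 → 8² + 0² = 64
64 = (4,0)_16 → 4² + 0² = 16

16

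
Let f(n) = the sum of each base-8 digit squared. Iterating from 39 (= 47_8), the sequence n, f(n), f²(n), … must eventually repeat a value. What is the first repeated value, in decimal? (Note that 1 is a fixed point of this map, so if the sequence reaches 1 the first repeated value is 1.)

4

39 = (4,7)_8 → 4² + 7² = 16 + 49 = 65
65 = (1,0,1)_8 → 1² + 0² + 1² = 1 + 0 + 1 = 2
2 = (2)_8 → 2² = 4
4 = (4)_8 → 4² = 16
16 = (2,0)_8 → 2² + 0² = 4 + 0 = 4  — 4 already appeared earlier.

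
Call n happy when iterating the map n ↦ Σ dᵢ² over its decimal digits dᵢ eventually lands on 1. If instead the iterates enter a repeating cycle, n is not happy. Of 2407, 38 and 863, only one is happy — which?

863

2407: 2407 → 69 → 117 → 51 → 26 → 40 → 16 → 37 → 58 → 89 → 145 → 42 → 20 → 4 → 16  — repeats 16 (not happy)
38: 38 → 73 → 58 → 89 → 145 → 42 → 20 → 4 → 16 → 37 → 58  — repeats 58 (not happy)
863: 863 → 109 → 82 → 68 → 100 → 1  — reaches 1 (happy)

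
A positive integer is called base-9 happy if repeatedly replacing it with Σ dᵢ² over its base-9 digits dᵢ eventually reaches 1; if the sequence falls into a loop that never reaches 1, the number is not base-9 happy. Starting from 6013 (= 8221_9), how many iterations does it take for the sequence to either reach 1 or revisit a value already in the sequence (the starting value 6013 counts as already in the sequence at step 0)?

5

6013 = (8,2,2,1)_9 → 8² + 2² + 2² + 1² = 73
73 = (8,1)_9 → 8² + 1² = 65
65 = (7,2)_9 → 7² + 2² = 53
53 = (5,8)_9 → 5² + 8² = 89
89 = (1,0,8)_9 → 1² + 0² + 8² = 65  — 65 repeats.
That took 5 steps.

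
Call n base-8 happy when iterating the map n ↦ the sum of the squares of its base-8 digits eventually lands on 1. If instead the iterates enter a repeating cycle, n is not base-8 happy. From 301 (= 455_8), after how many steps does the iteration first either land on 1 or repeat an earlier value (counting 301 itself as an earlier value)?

301 = (4,5,5)_8 → 4² + 5² + 5² = 16 + 25 + 25 = 66
66 = (1,0,2)_8 → 1² + 0² + 2² = 1 + 0 + 4 = 5
5 = (5)_8 → 5² = 25
25 = (3,1)_8 → 3² + 1² = 9 + 1 = 10
10 = (1,2)_8 → 1² + 2² = 1 + 4 = 5  — 5 repeats.
That took 5 steps.

5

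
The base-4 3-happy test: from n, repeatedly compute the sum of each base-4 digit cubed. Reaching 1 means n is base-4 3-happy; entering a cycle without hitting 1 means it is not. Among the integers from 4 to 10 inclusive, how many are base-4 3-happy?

4: 4 → 1  (reaches 1)
5: 5 → 2 → 8 → 8  (repeats 8)
6: 6 → 9 → 9  (repeats 9)
7: 7 → 28 → 28  (repeats 28)
8: 8 → 8  (repeats 8)
9: 9 → 9  (repeats 9)
10: 10 → 16 → 1  (reaches 1)
base-4 3-happy: 4, 10

2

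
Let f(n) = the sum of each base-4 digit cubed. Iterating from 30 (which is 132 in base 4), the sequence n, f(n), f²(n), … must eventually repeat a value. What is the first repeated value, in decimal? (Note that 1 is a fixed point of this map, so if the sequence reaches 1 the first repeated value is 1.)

30 = (1,3,2)_4 → 1³ + 3³ + 2³ = 1 + 27 + 8 = 36
36 = (2,1,0)_4 → 2³ + 1³ + 0³ = 8 + 1 + 0 = 9
9 = (2,1)_4 → 2³ + 1³ = 8 + 1 = 9  — 9 already appeared earlier.

9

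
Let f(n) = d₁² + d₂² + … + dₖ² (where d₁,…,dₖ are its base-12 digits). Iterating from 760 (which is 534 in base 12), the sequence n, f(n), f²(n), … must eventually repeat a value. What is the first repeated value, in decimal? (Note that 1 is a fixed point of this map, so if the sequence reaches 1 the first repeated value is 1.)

50

760 = (5,3,4)_12 → 5² + 3² + 4² = 50
50 = (4,2)_12 → 4² + 2² = 20
20 = (1,8)_12 → 1² + 8² = 65
65 = (5,5)_12 → 5² + 5² = 50  — 50 already appeared earlier.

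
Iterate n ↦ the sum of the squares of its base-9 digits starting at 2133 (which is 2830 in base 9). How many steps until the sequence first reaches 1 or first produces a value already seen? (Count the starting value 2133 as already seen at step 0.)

2133 = (2,8,3,0)_9 → 2² + 8² + 3² + 0² = 77
77 = (8,5)_9 → 8² + 5² = 89
89 = (1,0,8)_9 → 1² + 0² + 8² = 65
65 = (7,2)_9 → 7² + 2² = 53
53 = (5,8)_9 → 5² + 8² = 89  — 89 repeats.
That took 5 steps.

5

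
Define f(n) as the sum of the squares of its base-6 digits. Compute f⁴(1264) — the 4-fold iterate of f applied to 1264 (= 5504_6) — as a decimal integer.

1264 = (5,5,0,4)_6 → 5² + 5² + 0² + 4² = 25 + 25 + 0 + 16 = 66
66 = (1,5,0)_6 → 1² + 5² + 0² = 1 + 25 + 0 = 26
26 = (4,2)_6 → 4² + 2² = 16 + 4 = 20
20 = (3,2)_6 → 3² + 2² = 9 + 4 = 13

13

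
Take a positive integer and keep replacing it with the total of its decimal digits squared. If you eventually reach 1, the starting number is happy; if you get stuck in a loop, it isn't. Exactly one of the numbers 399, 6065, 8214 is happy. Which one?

399: 399 → 171 → 51 → 26 → 40 → 16 → 37 → 58 → 89 → 145 → 42 → 20 → 4 → 16  — repeats 16 (not happy)
6065: 6065 → 97 → 130 → 10 → 1  — reaches 1 (happy)
8214: 8214 → 85 → 89 → 145 → 42 → 20 → 4 → 16 → 37 → 58 → 89  — repeats 89 (not happy)

6065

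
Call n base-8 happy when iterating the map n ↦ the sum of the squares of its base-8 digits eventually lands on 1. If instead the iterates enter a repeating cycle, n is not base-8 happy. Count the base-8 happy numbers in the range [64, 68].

1

64: 64 → 1  (reaches 1)
65: 65 → 2 → 4 → 16 → 4  (repeats 4)
66: 66 → 5 → 25 → 10 → 5  (repeats 5)
67: 67 → 10 → 5 → 25 → 10  (repeats 10)
68: 68 → 17 → 5 → 25 → 10 → 5  (repeats 5)
base-8 happy: 64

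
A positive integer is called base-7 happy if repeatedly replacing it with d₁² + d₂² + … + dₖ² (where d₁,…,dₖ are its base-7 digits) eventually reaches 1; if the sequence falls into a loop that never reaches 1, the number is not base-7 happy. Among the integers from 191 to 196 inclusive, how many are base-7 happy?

1

191: 191 → 49 → 1  (reaches 1)
192: 192 → 54 → 26 → 34 → 52 → 10 → 10  (repeats 10)
193: 193 → 61 → 27 → 45 → 45  (repeats 45)
194: 194 → 70 → 10 → 10  (repeats 10)
195: 195 → 81 → 33 → 41 → 61 → 27 → 45 → 45  (repeats 45)
196: 196 → 16 → 8 → 2 → 4 → 16  (repeats 16)
base-7 happy: 191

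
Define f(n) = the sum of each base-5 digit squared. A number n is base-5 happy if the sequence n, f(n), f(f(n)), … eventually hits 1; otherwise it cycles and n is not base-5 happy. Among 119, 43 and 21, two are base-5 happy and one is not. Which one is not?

21

119: 119 → 41 → 11 → 5 → 1  — reaches 1 (base-5 happy)
43: 43 → 19 → 25 → 1  — reaches 1 (base-5 happy)
21: 21 → 17 → 13 → 13  — repeats 13 (not base-5 happy)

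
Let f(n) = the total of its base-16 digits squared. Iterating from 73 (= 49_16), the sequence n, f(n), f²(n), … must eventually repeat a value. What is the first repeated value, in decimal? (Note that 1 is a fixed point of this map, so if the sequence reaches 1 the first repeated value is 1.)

169

73 = (4,9)_16 → 4² + 9² = 97
97 = (6,1)_16 → 6² + 1² = 37
37 = (2,5)_16 → 2² + 5² = 29
29 = (1,13)_16 → 1² + 13² = 170
170 = (10,10)_16 → 10² + 10² = 200
200 = (12,8)_16 → 12² + 8² = 208
208 = (13,0)_16 → 13² + 0² = 169
169 = (10,9)_16 → 10² + 9² = 181
181 = (11,5)_16 → 11² + 5² = 146
146 = (9,2)_16 → 9² + 2² = 85
85 = (5,5)_16 → 5² + 5² = 50
50 = (3,2)_16 → 3² + 2² = 13
13 = (13)_16 → 13² = 169  — 169 already appeared earlier.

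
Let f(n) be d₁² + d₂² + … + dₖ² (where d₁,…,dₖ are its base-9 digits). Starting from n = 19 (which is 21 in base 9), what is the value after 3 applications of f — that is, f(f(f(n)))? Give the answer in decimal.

53

19 = (2,1)_9 → 2² + 1² = 5
5 = (5)_9 → 5² = 25
25 = (2,7)_9 → 2² + 7² = 53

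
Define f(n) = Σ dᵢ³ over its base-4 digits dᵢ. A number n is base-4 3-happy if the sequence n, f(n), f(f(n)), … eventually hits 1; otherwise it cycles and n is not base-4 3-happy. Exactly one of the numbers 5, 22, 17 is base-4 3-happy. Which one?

22

5: 5 → 2 → 8 → 8  — repeats 8 (not base-4 3-happy)
22: 22 → 10 → 16 → 1  — reaches 1 (base-4 3-happy)
17: 17 → 2 → 8 → 8  — repeats 8 (not base-4 3-happy)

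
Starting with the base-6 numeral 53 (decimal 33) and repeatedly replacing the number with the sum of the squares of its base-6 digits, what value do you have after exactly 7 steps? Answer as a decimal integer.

25

33 = (5,3)_6 → 5² + 3² = 34
34 = (5,4)_6 → 5² + 4² = 41
41 = (1,0,5)_6 → 1² + 0² + 5² = 26
26 = (4,2)_6 → 4² + 2² = 20
20 = (3,2)_6 → 3² + 2² = 13
13 = (2,1)_6 → 2² + 1² = 5
5 = (5)_6 → 5² = 25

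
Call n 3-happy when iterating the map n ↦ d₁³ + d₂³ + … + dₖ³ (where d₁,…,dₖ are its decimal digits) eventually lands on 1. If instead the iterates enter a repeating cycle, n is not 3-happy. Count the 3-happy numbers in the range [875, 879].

1

875: 875 → 980 → 1241 → 74 → 407 → 407  — not 3-happy
876: 876 → 1071 → 345 → 216 → 225 → 141 → 66 → 432 → 99 → 1458 → 702 → 351 → 153 → 153  — not 3-happy
877: 877 → 1198 → 1243 → 100 → 1  — 3-happy
878: 878 → 1367 → 587 → 980 → 1241 → 74 → 407 → 407  — not 3-happy
879: 879 → 1584 → 702 → 351 → 153 → 153  — not 3-happy
3-happy: 877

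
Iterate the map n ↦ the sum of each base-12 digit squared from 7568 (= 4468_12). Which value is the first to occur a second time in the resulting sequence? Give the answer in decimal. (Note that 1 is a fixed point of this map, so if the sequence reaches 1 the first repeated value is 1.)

7568 = (4,4,6,8)_12 → 132
132 = (11,0)_12 → 121
121 = (10,1)_12 → 101
101 = (8,5)_12 → 89
89 = (7,5)_12 → 74
74 = (6,2)_12 → 40
40 = (3,4)_12 → 25
25 = (2,1)_12 → 5
5 = (5)_12 → 25  — 25 already appeared earlier.

25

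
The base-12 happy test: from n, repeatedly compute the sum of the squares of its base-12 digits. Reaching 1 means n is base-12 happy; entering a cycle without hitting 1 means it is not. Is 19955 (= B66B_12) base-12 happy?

base-12 happy

19955 = (11,6,6,11)_12 → 11² + 6² + 6² + 11² = 121 + 36 + 36 + 121 = 314
314 = (2,2,2)_12 → 2² + 2² + 2² = 4 + 4 + 4 = 12
12 = (1,0)_12 → 1² + 0² = 1 + 0 = 1  — reached 1.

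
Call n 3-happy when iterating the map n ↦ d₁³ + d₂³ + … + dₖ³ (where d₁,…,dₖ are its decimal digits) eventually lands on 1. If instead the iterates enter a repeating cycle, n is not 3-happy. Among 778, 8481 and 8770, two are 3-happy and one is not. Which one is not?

8481

778: 778 → 1198 → 1243 → 100 → 1  — reaches 1 (3-happy)
8481: 8481 → 1089 → 1242 → 81 → 513 → 153 → 153  — repeats 153 (not 3-happy)
8770: 8770 → 1198 → 1243 → 100 → 1  — reaches 1 (3-happy)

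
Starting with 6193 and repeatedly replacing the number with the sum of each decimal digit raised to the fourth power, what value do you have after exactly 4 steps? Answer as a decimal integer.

6514

6193 → 6⁴ + 1⁴ + 9⁴ + 3⁴ = 7939
7939 → 7⁴ + 9⁴ + 3⁴ + 9⁴ = 15604
15604 → 1⁴ + 5⁴ + 6⁴ + 0⁴ + 4⁴ = 2178
2178 → 2⁴ + 1⁴ + 7⁴ + 8⁴ = 6514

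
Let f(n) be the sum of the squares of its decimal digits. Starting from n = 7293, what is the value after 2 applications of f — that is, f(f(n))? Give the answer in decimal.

26

7293 → 7² + 2² + 9² + 3² = 143
143 → 1² + 4² + 3² = 26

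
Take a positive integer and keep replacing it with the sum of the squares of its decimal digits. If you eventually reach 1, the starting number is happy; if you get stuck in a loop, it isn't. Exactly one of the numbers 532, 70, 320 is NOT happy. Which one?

532: 532 → 38 → 73 → 58 → 89 → 145 → 42 → 20 → 4 → 16 → 37 → 58  — repeats 58 (not happy)
70: 70 → 49 → 97 → 130 → 10 → 1  — reaches 1 (happy)
320: 320 → 13 → 10 → 1  — reaches 1 (happy)

532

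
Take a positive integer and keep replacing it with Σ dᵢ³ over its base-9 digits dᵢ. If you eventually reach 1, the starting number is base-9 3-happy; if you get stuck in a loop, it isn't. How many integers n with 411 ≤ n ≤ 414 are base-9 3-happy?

1

411: 411 → 341 → 577 → 345 → 99 → 9 → 1  — base-9 3-happy
412: 412 → 468 → 468  — not base-9 3-happy
413: 413 → 637 → 1029 → 271 → 55 → 217 → 225 → 351 → 91 → 3 → 27 → 27  — not base-9 3-happy
414: 414 → 126 → 126  — not base-9 3-happy
base-9 3-happy: 411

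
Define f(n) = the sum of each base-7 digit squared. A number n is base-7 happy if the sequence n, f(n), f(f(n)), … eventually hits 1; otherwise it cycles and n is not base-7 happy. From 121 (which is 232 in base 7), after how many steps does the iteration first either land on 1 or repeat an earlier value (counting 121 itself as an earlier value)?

5

121 = (2,3,2)_7 → 2² + 3² + 2² = 17
17 = (2,3)_7 → 2² + 3² = 13
13 = (1,6)_7 → 1² + 6² = 37
37 = (5,2)_7 → 5² + 2² = 29
29 = (4,1)_7 → 4² + 1² = 17  — 17 repeats.
That took 5 steps.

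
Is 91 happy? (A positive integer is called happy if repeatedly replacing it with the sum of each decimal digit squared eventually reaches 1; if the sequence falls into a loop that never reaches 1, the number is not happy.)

91 → 9² + 1² = 81 + 1 = 82
82 → 8² + 2² = 64 + 4 = 68
68 → 6² + 8² = 36 + 64 = 100
100 → 1² + 0² + 0² = 1 + 0 + 0 = 1  — reached 1.

happy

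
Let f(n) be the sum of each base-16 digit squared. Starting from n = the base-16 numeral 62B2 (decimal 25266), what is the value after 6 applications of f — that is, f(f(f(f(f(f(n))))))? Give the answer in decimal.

200

25266 = (6,2,11,2)_16 → 6² + 2² + 11² + 2² = 165
165 = (10,5)_16 → 10² + 5² = 125
125 = (7,13)_16 → 7² + 13² = 218
218 = (13,10)_16 → 13² + 10² = 269
269 = (1,0,13)_16 → 1² + 0² + 13² = 170
170 = (10,10)_16 → 10² + 10² = 200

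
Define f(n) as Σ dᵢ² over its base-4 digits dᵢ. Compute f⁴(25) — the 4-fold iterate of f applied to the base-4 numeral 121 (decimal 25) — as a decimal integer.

4

25 = (1,2,1)_4 → 1² + 2² + 1² = 1 + 4 + 1 = 6
6 = (1,2)_4 → 1² + 2² = 1 + 4 = 5
5 = (1,1)_4 → 1² + 1² = 1 + 1 = 2
2 = (2)_4 → 2² = 4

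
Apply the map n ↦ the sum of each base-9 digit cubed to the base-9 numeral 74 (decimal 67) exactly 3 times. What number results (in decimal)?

469

67 = (7,4)_9 → 407
407 = (5,0,2)_9 → 133
133 = (1,5,7)_9 → 469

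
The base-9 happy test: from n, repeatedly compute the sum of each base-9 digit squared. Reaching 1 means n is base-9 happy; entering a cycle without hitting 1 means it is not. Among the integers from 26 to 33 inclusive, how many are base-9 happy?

26: 26 → 68 → 74 → 68  — not base-9 happy
27: 27 → 9 → 1  — base-9 happy
28: 28 → 10 → 2 → 4 → 16 → 50 → 50  — not base-9 happy
29: 29 → 13 → 17 → 65 → 53 → 89 → 65  — not base-9 happy
30: 30 → 18 → 4 → 16 → 50 → 50  — not base-9 happy
31: 31 → 25 → 53 → 89 → 65 → 53  — not base-9 happy
32: 32 → 34 → 58 → 52 → 74 → 68 → 74  — not base-9 happy
33: 33 → 45 → 25 → 53 → 89 → 65 → 53  — not base-9 happy
base-9 happy: 27

1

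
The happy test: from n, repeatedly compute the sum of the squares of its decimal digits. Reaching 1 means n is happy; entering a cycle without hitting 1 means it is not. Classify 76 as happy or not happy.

not happy

76 → 7² + 6² = 49 + 36 = 85
85 → 8² + 5² = 64 + 25 = 89
89 → 8² + 9² = 64 + 81 = 145
145 → 1² + 4² + 5² = 1 + 16 + 25 = 42
42 → 4² + 2² = 16 + 4 = 20
20 → 2² + 0² = 4 + 0 = 4
4 → 4² = 16
16 → 1² + 6² = 1 + 36 = 37
37 → 3² + 7² = 9 + 49 = 58
58 → 5² + 8² = 25 + 64 = 89  — 89 already seen; the sequence cycles without reaching 1.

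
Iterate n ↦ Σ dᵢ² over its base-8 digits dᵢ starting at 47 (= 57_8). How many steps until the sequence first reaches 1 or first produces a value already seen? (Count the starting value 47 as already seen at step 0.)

7

47 = (5,7)_8 → 5² + 7² = 74
74 = (1,1,2)_8 → 1² + 1² + 2² = 6
6 = (6)_8 → 6² = 36
36 = (4,4)_8 → 4² + 4² = 32
32 = (4,0)_8 → 4² + 0² = 16
16 = (2,0)_8 → 2² + 0² = 4
4 = (4)_8 → 4² = 16  — 16 repeats.
That took 7 steps.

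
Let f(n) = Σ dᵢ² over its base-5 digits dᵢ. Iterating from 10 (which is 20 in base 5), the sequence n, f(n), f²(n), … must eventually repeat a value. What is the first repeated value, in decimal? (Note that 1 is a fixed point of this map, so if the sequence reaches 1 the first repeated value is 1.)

10 = (2,0)_5 → 2² + 0² = 4 + 0 = 4
4 = (4)_5 → 4² = 16
16 = (3,1)_5 → 3² + 1² = 9 + 1 = 10  — 10 already appeared earlier.

10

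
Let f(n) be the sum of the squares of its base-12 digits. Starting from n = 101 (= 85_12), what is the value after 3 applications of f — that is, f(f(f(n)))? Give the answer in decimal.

40

101 = (8,5)_12 → 8² + 5² = 64 + 25 = 89
89 = (7,5)_12 → 7² + 5² = 49 + 25 = 74
74 = (6,2)_12 → 6² + 2² = 36 + 4 = 40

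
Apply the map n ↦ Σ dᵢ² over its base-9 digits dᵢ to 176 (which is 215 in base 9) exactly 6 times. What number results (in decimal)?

50

176 = (2,1,5)_9 → 2² + 1² + 5² = 4 + 1 + 25 = 30
30 = (3,3)_9 → 3² + 3² = 9 + 9 = 18
18 = (2,0)_9 → 2² + 0² = 4 + 0 = 4
4 = (4)_9 → 4² = 16
16 = (1,7)_9 → 1² + 7² = 1 + 49 = 50
50 = (5,5)_9 → 5² + 5² = 25 + 25 = 50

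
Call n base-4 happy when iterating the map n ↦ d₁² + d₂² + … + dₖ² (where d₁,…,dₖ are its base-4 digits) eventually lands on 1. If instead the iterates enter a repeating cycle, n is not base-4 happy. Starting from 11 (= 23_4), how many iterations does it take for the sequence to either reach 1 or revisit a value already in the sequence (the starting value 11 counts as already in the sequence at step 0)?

11 = (2,3)_4 → 2² + 3² = 4 + 9 = 13
13 = (3,1)_4 → 3² + 1² = 9 + 1 = 10
10 = (2,2)_4 → 2² + 2² = 4 + 4 = 8
8 = (2,0)_4 → 2² + 0² = 4 + 0 = 4
4 = (1,0)_4 → 1² + 0² = 1 + 0 = 1  — reached 1.
That took 5 steps.

5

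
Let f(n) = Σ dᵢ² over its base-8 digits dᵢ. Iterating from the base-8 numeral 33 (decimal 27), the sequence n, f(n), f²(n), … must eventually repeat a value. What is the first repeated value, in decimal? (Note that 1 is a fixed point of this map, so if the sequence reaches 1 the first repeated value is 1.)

27 = (3,3)_8 → 18
18 = (2,2)_8 → 8
8 = (1,0)_8 → 1  — reached the fixed point 1.
1 → 1, so 1 is the first repeated value.

1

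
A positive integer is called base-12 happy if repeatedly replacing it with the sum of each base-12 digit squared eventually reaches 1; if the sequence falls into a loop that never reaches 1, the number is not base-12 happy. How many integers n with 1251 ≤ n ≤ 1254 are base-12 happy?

1

1251: 1251 → 137 → 146 → 5 → 25 → 5  (repeats 5)
1252: 1252 → 144 → 1  (reaches 1)
1253: 1253 → 153 → 82 → 136 → 137 → 146 → 5 → 25 → 5  (repeats 5)
1254: 1254 → 164 → 66 → 61 → 26 → 8 → 64 → 41 → 34 → 104 → 128 → 164  (repeats 164)
base-12 happy: 1252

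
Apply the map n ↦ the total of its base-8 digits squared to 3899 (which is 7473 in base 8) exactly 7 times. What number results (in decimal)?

3899 = (7,4,7,3)_8 → 7² + 4² + 7² + 3² = 49 + 16 + 49 + 9 = 123
123 = (1,7,3)_8 → 1² + 7² + 3² = 1 + 49 + 9 = 59
59 = (7,3)_8 → 7² + 3² = 49 + 9 = 58
58 = (7,2)_8 → 7² + 2² = 49 + 4 = 53
53 = (6,5)_8 → 6² + 5² = 36 + 25 = 61
61 = (7,5)_8 → 7² + 5² = 49 + 25 = 74
74 = (1,1,2)_8 → 1² + 1² + 2² = 1 + 1 + 4 = 6

6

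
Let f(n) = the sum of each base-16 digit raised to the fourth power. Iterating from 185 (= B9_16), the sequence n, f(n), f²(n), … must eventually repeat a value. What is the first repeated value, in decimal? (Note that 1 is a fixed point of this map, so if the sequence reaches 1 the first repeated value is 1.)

50707

185 = (11,9)_16 → 21202
21202 = (5,2,13,2)_16 → 29218
29218 = (7,2,2,2)_16 → 2449
2449 = (9,9,1)_16 → 13123
13123 = (3,3,4,3)_16 → 499
499 = (1,15,3)_16 → 50707
50707 = (12,6,1,3)_16 → 22114
22114 = (5,6,6,2)_16 → 3233
3233 = (12,10,1)_16 → 30737
30737 = (7,8,1,1)_16 → 6499
6499 = (1,9,6,3)_16 → 7939
7939 = (1,15,0,3)_16 → 50707  — 50707 already appeared earlier.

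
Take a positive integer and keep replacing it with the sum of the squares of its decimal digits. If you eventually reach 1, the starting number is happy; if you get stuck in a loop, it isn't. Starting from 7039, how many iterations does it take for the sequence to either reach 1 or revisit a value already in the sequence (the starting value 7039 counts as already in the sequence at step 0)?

6

7039 → 7² + 0² + 3² + 9² = 49 + 0 + 9 + 81 = 139
139 → 1² + 3² + 9² = 1 + 9 + 81 = 91
91 → 9² + 1² = 81 + 1 = 82
82 → 8² + 2² = 64 + 4 = 68
68 → 6² + 8² = 36 + 64 = 100
100 → 1² + 0² + 0² = 1 + 0 + 0 = 1  — reached 1.
That took 6 steps.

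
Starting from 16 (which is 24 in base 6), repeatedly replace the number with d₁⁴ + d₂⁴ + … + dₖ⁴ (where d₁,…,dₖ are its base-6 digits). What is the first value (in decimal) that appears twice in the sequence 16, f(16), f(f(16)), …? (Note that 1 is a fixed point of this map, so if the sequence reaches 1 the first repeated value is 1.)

353

16 = (2,4)_6 → 2⁴ + 4⁴ = 16 + 256 = 272
272 = (1,1,3,2)_6 → 1⁴ + 1⁴ + 3⁴ + 2⁴ = 1 + 1 + 81 + 16 = 99
99 = (2,4,3)_6 → 2⁴ + 4⁴ + 3⁴ = 16 + 256 + 81 = 353
353 = (1,3,4,5)_6 → 1⁴ + 3⁴ + 4⁴ + 5⁴ = 1 + 81 + 256 + 625 = 963
963 = (4,2,4,3)_6 → 4⁴ + 2⁴ + 4⁴ + 3⁴ = 256 + 16 + 256 + 81 = 609
609 = (2,4,5,3)_6 → 2⁴ + 4⁴ + 5⁴ + 3⁴ = 16 + 256 + 625 + 81 = 978
978 = (4,3,1,0)_6 → 4⁴ + 3⁴ + 1⁴ + 0⁴ = 256 + 81 + 1 + 0 = 338
338 = (1,3,2,2)_6 → 1⁴ + 3⁴ + 2⁴ + 2⁴ = 1 + 81 + 16 + 16 = 114
114 = (3,1,0)_6 → 3⁴ + 1⁴ + 0⁴ = 81 + 1 + 0 = 82
82 = (2,1,4)_6 → 2⁴ + 1⁴ + 4⁴ = 16 + 1 + 256 = 273
273 = (1,1,3,3)_6 → 1⁴ + 1⁴ + 3⁴ + 3⁴ = 1 + 1 + 81 + 81 = 164
164 = (4,3,2)_6 → 4⁴ + 3⁴ + 2⁴ = 256 + 81 + 16 = 353  — 353 already appeared earlier.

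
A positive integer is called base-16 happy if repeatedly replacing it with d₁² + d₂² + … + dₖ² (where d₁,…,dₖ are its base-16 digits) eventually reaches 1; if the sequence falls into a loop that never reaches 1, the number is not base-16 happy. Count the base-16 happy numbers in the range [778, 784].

1

778: 778 → 109 → 205 → 313 → 91 → 146 → 85 → 50 → 13 → 169 → 181 → 146  — not base-16 happy
779: 779 → 130 → 68 → 32 → 4 → 16 → 1  — base-16 happy
780: 780 → 153 → 162 → 104 → 100 → 52 → 25 → 82 → 29 → 170 → 200 → 208 → 169 → 181 → 146 → 85 → 50 → 13 → 169  — not base-16 happy
781: 781 → 178 → 125 → 218 → 269 → 170 → 200 → 208 → 169 → 181 → 146 → 85 → 50 → 13 → 169  — not base-16 happy
782: 782 → 205 → 313 → 91 → 146 → 85 → 50 → 13 → 169 → 181 → 146  — not base-16 happy
783: 783 → 234 → 296 → 69 → 41 → 85 → 50 → 13 → 169 → 181 → 146 → 85  — not base-16 happy
784: 784 → 10 → 100 → 52 → 25 → 82 → 29 → 170 → 200 → 208 → 169 → 181 → 146 → 85 → 50 → 13 → 169  — not base-16 happy
base-16 happy: 779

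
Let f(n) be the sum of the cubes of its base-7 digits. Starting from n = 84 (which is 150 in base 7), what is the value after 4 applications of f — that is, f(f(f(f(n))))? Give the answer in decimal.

84 = (1,5,0)_7 → 1³ + 5³ + 0³ = 1 + 125 + 0 = 126
126 = (2,4,0)_7 → 2³ + 4³ + 0³ = 8 + 64 + 0 = 72
72 = (1,3,2)_7 → 1³ + 3³ + 2³ = 1 + 27 + 8 = 36
36 = (5,1)_7 → 5³ + 1³ = 125 + 1 = 126

126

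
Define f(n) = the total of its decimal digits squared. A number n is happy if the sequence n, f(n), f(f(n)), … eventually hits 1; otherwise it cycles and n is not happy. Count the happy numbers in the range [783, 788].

783: 783 → 122 → 9 → 81 → 65 → 61 → 37 → 58 → 89 → 145 → 42 → 20 → 4 → 16 → 37  (repeats 37)
784: 784 → 129 → 86 → 100 → 1  (reaches 1)
785: 785 → 138 → 74 → 65 → 61 → 37 → 58 → 89 → 145 → 42 → 20 → 4 → 16 → 37  (repeats 37)
786: 786 → 149 → 98 → 145 → 42 → 20 → 4 → 16 → 37 → 58 → 89 → 145  (repeats 145)
787: 787 → 162 → 41 → 17 → 50 → 25 → 29 → 85 → 89 → 145 → 42 → 20 → 4 → 16 → 37 → 58 → 89  (repeats 89)
788: 788 → 177 → 99 → 162 → 41 → 17 → 50 → 25 → 29 → 85 → 89 → 145 → 42 → 20 → 4 → 16 → 37 → 58 → 89  (repeats 89)
happy: 784

1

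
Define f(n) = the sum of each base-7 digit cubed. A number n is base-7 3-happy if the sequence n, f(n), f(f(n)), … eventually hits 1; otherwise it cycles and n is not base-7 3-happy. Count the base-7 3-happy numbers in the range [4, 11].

4: 4 → 64 → 10 → 28 → 64  — not base-7 3-happy
5: 5 → 125 → 251 → 341 → 557 → 137 → 197 → 65 → 17 → 35 → 125  — not base-7 3-happy
6: 6 → 216 → 288 → 342 → 648 → 282 → 258 → 342  — not base-7 3-happy
7: 7 → 1  — base-7 3-happy
8: 8 → 2 → 8  — not base-7 3-happy
9: 9 → 9  — not base-7 3-happy
10: 10 → 28 → 64 → 10  — not base-7 3-happy
11: 11 → 65 → 17 → 35 → 125 → 251 → 341 → 557 → 137 → 197 → 65  — not base-7 3-happy
base-7 3-happy: 7

1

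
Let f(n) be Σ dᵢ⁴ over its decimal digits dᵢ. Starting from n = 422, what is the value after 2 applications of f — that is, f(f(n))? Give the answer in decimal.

8208

422 → 4⁴ + 2⁴ + 2⁴ = 256 + 16 + 16 = 288
288 → 2⁴ + 8⁴ + 8⁴ = 16 + 4096 + 4096 = 8208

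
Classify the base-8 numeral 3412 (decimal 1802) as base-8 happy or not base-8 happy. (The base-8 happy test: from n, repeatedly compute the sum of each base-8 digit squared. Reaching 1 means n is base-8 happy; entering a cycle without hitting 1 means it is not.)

not base-8 happy

1802 = (3,4,1,2)_8 → 3² + 4² + 1² + 2² = 9 + 16 + 1 + 4 = 30
30 = (3,6)_8 → 3² + 6² = 9 + 36 = 45
45 = (5,5)_8 → 5² + 5² = 25 + 25 = 50
50 = (6,2)_8 → 6² + 2² = 36 + 4 = 40
40 = (5,0)_8 → 5² + 0² = 25 + 0 = 25
25 = (3,1)_8 → 3² + 1² = 9 + 1 = 10
10 = (1,2)_8 → 1² + 2² = 1 + 4 = 5
5 = (5)_8 → 5² = 25  — 25 already seen; the sequence cycles without reaching 1.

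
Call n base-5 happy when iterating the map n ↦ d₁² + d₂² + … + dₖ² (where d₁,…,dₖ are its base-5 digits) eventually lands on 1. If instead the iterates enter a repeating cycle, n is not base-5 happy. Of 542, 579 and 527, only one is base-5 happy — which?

542: 542 → 30 → 2 → 4 → 16 → 10 → 4  — repeats 4 (not base-5 happy)
579: 579 → 41 → 11 → 5 → 1  — reaches 1 (base-5 happy)
527: 527 → 21 → 17 → 13 → 13  — repeats 13 (not base-5 happy)

579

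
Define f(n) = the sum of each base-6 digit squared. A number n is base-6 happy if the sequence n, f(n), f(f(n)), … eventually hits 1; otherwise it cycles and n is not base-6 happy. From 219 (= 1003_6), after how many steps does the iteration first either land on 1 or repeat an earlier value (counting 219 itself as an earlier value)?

10

219 = (1,0,0,3)_6 → 1² + 0² + 0² + 3² = 1 + 0 + 0 + 9 = 10
10 = (1,4)_6 → 1² + 4² = 1 + 16 = 17
17 = (2,5)_6 → 2² + 5² = 4 + 25 = 29
29 = (4,5)_6 → 4² + 5² = 16 + 25 = 41
41 = (1,0,5)_6 → 1² + 0² + 5² = 1 + 0 + 25 = 26
26 = (4,2)_6 → 4² + 2² = 16 + 4 = 20
20 = (3,2)_6 → 3² + 2² = 9 + 4 = 13
13 = (2,1)_6 → 2² + 1² = 4 + 1 = 5
5 = (5)_6 → 5² = 25
25 = (4,1)_6 → 4² + 1² = 16 + 1 = 17  — 17 repeats.
That took 10 steps.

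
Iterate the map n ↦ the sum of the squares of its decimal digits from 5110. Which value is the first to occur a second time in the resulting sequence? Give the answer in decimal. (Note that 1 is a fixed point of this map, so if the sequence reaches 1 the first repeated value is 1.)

5110 → 5² + 1² + 1² + 0² = 27
27 → 2² + 7² = 53
53 → 5² + 3² = 34
34 → 3² + 4² = 25
25 → 2² + 5² = 29
29 → 2² + 9² = 85
85 → 8² + 5² = 89
89 → 8² + 9² = 145
145 → 1² + 4² + 5² = 42
42 → 4² + 2² = 20
20 → 2² + 0² = 4
4 → 4² = 16
16 → 1² + 6² = 37
37 → 3² + 7² = 58
58 → 5² + 8² = 89  — 89 already appeared earlier.

89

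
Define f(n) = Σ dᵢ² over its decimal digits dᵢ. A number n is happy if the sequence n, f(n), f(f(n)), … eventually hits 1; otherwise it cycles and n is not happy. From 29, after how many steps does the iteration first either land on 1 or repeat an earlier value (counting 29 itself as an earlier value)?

29 → 2² + 9² = 4 + 81 = 85
85 → 8² + 5² = 64 + 25 = 89
89 → 8² + 9² = 64 + 81 = 145
145 → 1² + 4² + 5² = 1 + 16 + 25 = 42
42 → 4² + 2² = 16 + 4 = 20
20 → 2² + 0² = 4 + 0 = 4
4 → 4² = 16
16 → 1² + 6² = 1 + 36 = 37
37 → 3² + 7² = 9 + 49 = 58
58 → 5² + 8² = 25 + 64 = 89  — 89 repeats.
That took 10 steps.

10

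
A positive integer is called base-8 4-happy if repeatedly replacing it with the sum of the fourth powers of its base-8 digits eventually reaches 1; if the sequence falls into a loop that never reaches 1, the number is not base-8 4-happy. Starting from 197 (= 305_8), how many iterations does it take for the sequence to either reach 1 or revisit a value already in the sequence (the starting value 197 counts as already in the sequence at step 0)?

4

197 = (3,0,5)_8 → 3⁴ + 0⁴ + 5⁴ = 81 + 0 + 625 = 706
706 = (1,3,0,2)_8 → 1⁴ + 3⁴ + 0⁴ + 2⁴ = 1 + 81 + 0 + 16 = 98
98 = (1,4,2)_8 → 1⁴ + 4⁴ + 2⁴ = 1 + 256 + 16 = 273
273 = (4,2,1)_8 → 4⁴ + 2⁴ + 1⁴ = 256 + 16 + 1 = 273  — 273 repeats.
That took 4 steps.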